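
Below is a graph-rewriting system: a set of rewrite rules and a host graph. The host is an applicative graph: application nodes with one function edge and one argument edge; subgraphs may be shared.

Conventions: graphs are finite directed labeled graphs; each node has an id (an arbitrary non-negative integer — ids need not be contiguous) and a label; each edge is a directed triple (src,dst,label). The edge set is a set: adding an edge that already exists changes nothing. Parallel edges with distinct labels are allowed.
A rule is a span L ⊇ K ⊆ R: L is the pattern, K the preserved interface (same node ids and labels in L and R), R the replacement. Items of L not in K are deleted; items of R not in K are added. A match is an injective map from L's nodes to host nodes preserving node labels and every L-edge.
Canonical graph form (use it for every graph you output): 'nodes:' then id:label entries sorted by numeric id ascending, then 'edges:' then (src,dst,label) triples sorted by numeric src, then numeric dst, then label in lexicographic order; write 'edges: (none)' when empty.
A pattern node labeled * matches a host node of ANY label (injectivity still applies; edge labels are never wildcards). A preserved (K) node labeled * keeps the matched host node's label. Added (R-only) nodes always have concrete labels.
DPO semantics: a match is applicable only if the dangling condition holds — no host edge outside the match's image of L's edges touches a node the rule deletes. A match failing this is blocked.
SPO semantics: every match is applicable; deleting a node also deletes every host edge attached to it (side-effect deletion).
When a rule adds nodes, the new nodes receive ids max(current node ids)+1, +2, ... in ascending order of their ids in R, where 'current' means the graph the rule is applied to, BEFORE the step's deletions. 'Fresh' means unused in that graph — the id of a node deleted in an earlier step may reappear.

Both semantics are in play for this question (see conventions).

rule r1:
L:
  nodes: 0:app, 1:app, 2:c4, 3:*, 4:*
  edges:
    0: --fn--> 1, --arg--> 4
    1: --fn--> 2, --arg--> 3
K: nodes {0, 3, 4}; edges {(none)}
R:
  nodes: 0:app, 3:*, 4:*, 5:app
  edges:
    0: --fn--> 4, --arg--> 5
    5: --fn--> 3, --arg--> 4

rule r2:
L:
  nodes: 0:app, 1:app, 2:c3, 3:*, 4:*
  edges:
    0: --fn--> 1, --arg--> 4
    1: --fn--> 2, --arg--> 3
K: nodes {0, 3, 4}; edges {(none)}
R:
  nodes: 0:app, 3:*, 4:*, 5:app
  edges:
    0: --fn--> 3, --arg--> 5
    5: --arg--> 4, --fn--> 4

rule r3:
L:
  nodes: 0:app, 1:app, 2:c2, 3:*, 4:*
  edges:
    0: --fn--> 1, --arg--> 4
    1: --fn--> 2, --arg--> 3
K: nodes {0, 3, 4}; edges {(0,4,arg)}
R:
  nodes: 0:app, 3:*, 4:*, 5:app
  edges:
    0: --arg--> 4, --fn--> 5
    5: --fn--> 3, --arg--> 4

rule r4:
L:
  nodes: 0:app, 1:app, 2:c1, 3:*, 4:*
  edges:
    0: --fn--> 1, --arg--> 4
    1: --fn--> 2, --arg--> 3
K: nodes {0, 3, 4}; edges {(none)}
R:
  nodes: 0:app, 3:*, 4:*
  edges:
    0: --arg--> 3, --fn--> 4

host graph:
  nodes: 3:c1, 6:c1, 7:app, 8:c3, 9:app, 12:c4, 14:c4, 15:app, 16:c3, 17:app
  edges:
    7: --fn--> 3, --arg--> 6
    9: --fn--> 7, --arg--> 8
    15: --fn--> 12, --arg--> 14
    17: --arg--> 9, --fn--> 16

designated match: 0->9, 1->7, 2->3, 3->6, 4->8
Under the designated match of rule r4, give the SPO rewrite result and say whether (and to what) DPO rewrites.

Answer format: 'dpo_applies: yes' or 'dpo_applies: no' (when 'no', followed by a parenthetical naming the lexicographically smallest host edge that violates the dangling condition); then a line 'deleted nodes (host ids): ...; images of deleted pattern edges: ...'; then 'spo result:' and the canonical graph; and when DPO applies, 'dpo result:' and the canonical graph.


dpo_applies: yes
deleted nodes (host ids): 3, 7; images of deleted pattern edges: (7,3,fn); (7,6,arg); (9,7,fn); (9,8,arg)
spo result:
nodes: 6:c1, 8:c3, 9:app, 12:c4, 14:c4, 15:app, 16:c3, 17:app
edges: (9,6,arg); (9,8,fn); (15,12,fn); (15,14,arg); (17,9,arg); (17,16,fn)
dpo result:
nodes: 6:c1, 8:c3, 9:app, 12:c4, 14:c4, 15:app, 16:c3, 17:app
edges: (9,6,arg); (9,8,fn); (15,12,fn); (15,14,arg); (17,9,arg); (17,16,fn)


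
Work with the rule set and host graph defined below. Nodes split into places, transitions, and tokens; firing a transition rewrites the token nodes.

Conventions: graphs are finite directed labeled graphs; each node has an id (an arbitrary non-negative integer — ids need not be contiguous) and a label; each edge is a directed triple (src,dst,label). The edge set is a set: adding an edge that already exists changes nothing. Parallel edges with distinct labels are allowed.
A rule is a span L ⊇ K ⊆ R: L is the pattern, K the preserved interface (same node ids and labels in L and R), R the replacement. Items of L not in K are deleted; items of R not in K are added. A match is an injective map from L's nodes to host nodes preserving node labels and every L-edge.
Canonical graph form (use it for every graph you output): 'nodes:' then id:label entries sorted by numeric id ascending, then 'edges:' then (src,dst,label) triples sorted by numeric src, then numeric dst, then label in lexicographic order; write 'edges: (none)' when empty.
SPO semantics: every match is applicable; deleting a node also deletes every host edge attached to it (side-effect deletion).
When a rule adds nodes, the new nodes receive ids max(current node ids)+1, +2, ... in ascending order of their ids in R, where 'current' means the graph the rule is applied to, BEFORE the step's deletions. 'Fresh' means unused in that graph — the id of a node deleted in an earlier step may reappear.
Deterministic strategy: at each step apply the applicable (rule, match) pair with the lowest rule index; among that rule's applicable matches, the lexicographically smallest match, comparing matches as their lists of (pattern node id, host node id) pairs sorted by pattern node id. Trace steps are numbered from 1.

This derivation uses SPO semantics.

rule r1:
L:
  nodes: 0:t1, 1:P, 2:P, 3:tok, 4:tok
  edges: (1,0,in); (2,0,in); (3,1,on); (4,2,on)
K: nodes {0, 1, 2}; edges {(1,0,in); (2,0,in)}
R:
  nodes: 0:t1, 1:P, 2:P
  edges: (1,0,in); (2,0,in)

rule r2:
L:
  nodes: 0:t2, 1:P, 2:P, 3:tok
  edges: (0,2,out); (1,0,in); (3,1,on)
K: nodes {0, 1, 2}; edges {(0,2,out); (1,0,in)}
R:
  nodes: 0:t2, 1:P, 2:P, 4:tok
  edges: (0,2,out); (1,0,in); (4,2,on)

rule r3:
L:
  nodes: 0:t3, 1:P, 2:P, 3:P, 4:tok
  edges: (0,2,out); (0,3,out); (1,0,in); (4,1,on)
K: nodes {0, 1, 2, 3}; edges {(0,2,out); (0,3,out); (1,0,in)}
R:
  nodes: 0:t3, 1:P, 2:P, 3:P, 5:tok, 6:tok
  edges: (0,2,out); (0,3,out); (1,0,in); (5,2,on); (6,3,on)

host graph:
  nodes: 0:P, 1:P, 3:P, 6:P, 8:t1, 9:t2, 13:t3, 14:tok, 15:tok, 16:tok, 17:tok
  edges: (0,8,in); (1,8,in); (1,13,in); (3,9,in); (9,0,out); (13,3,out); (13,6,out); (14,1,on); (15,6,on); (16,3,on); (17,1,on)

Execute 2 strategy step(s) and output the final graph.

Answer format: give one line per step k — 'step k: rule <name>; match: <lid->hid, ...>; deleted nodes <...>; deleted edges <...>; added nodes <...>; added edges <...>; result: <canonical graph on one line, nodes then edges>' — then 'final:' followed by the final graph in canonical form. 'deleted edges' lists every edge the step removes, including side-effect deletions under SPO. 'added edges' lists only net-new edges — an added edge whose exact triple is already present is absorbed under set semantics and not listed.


step 1: rule r2; match: 0->9, 1->3, 2->0, 3->16; deleted nodes 16; deleted edges (16,3,on); added nodes 18; added edges (18,0,on); result: nodes: 0:P, 1:P, 3:P, 6:P, 8:t1, 9:t2, 13:t3, 14:tok, 15:tok, 17:tok, 18:tok edges: (0,8,in); (1,8,in); (1,13,in); (3,9,in); (9,0,out); (13,3,out); (13,6,out); (14,1,on); (15,6,on); (17,1,on); (18,0,on)
step 2: rule r1; match: 0->8, 1->0, 2->1, 3->18, 4->14; deleted nodes 14, 18; deleted edges (14,1,on); (18,0,on); added nodes (none); added edges (none); result: nodes: 0:P, 1:P, 3:P, 6:P, 8:t1, 9:t2, 13:t3, 15:tok, 17:tok edges: (0,8,in); (1,8,in); (1,13,in); (3,9,in); (9,0,out); (13,3,out); (13,6,out); (15,6,on); (17,1,on)
final:
nodes: 0:P, 1:P, 3:P, 6:P, 8:t1, 9:t2, 13:t3, 15:tok, 17:tok
edges: (0,8,in); (1,8,in); (1,13,in); (3,9,in); (9,0,out); (13,3,out); (13,6,out); (15,6,on); (17,1,on)


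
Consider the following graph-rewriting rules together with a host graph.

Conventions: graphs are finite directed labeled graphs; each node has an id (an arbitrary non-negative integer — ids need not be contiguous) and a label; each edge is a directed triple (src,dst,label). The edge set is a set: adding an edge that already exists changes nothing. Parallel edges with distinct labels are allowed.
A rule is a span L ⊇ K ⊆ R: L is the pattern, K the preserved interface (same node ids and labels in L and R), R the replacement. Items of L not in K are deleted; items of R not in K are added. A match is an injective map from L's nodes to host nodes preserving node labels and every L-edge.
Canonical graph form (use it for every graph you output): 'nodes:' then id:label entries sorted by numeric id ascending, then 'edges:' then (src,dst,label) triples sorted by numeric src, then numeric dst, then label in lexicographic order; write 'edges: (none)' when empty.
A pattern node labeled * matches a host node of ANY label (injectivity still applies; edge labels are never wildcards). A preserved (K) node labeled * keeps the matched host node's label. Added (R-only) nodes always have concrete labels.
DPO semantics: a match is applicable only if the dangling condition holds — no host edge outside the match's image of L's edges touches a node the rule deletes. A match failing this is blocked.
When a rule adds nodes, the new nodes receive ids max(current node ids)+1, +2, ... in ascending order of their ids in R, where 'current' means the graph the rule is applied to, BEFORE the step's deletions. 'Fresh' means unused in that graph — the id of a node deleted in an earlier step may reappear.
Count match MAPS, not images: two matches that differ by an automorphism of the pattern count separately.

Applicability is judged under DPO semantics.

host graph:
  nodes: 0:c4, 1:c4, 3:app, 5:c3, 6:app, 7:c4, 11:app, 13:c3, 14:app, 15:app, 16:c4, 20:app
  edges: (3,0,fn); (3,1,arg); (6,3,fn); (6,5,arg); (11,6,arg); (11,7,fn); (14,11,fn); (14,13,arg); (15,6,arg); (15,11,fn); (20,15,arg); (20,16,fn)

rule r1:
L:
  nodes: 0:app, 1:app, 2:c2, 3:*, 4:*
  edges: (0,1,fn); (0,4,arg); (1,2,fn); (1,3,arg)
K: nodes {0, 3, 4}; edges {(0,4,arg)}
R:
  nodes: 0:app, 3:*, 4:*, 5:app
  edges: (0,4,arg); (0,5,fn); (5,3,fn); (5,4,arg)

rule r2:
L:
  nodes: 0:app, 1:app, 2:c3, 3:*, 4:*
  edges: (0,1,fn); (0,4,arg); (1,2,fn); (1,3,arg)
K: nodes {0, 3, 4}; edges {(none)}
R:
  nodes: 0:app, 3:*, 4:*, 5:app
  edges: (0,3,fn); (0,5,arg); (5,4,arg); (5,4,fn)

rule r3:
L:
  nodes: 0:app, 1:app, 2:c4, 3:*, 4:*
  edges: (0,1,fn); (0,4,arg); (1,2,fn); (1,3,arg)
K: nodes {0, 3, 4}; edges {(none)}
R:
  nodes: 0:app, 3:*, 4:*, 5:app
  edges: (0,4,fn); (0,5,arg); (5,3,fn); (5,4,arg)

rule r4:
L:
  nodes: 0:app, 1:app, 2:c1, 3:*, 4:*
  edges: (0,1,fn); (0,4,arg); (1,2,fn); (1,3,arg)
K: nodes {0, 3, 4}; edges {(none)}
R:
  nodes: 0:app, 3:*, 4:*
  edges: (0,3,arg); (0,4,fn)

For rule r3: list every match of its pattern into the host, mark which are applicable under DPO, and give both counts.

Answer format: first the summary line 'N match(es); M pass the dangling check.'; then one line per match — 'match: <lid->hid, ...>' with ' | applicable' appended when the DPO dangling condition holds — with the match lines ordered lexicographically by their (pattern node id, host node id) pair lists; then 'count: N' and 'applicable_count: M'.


2 match(es); 1 pass the dangling check.
match: 0->6, 1->3, 2->0, 3->1, 4->5 | applicable
match: 0->14, 1->11, 2->7, 3->6, 4->13
count: 2
applicable_count: 1


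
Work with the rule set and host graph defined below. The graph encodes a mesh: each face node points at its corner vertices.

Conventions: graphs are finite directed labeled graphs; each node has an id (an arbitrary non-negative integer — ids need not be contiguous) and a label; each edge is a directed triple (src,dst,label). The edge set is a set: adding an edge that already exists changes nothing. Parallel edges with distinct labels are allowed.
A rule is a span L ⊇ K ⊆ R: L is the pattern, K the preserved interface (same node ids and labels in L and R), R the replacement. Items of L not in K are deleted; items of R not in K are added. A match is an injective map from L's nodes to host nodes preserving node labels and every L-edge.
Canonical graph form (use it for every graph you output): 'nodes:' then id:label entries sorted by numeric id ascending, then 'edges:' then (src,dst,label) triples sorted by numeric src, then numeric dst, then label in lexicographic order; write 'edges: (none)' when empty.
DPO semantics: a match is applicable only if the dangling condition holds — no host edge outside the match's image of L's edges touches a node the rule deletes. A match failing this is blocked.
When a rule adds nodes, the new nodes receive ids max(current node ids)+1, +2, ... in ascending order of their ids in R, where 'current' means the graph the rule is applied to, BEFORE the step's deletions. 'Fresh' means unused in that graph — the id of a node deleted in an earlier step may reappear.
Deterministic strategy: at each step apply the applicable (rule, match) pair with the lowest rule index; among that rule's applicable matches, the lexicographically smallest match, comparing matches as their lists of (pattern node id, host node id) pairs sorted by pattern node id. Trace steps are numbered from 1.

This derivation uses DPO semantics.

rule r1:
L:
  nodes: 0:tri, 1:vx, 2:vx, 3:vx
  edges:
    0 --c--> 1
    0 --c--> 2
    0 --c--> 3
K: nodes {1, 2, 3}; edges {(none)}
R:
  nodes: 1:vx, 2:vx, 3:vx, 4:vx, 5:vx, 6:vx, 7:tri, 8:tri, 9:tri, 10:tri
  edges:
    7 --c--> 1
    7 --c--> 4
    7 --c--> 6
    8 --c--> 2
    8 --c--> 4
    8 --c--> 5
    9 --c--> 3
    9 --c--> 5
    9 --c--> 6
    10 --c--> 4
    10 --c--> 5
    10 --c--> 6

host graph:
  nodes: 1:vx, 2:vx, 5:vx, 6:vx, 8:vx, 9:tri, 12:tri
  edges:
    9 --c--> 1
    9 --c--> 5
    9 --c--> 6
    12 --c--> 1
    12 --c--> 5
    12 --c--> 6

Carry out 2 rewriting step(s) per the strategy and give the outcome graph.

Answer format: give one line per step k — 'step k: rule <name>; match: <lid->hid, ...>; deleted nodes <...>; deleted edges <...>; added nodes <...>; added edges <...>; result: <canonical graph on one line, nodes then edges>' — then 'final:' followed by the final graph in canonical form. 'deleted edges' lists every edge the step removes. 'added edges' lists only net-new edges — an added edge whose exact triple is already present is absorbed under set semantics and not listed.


step 1: rule r1; match: 0->9, 1->1, 2->5, 3->6; deleted nodes 9; deleted edges (9,1,c); (9,5,c); (9,6,c); added nodes 13, 14, 15, 16, 17, 18, 19; added edges (16,1,c); (16,13,c); (16,15,c); (17,5,c); (17,13,c); (17,14,c); (18,6,c); (18,14,c); (18,15,c); (19,13,c); (19,14,c); (19,15,c); result: nodes: 1:vx, 2:vx, 5:vx, 6:vx, 8:vx, 12:tri, 13:vx, 14:vx, 15:vx, 16:tri, 17:tri, 18:tri, 19:tri edges: (12,1,c); (12,5,c); (12,6,c); (16,1,c); (16,13,c); (16,15,c); (17,5,c); (17,13,c); (17,14,c); (18,6,c); (18,14,c); (18,15,c); (19,13,c); (19,14,c); (19,15,c)
step 2: rule r1; match: 0->12, 1->1, 2->5, 3->6; deleted nodes 12; deleted edges (12,1,c); (12,5,c); (12,6,c); added nodes 20, 21, 22, 23, 24, 25, 26; added edges (23,1,c); (23,20,c); (23,22,c); (24,5,c); (24,20,c); (24,21,c); (25,6,c); (25,21,c); (25,22,c); (26,20,c); (26,21,c); (26,22,c); result: nodes: 1:vx, 2:vx, 5:vx, 6:vx, 8:vx, 13:vx, 14:vx, 15:vx, 16:tri, 17:tri, 18:tri, 19:tri, 20:vx, 21:vx, 22:vx, 23:tri, 24:tri, 25:tri, 26:tri edges: (16,1,c); (16,13,c); (16,15,c); (17,5,c); (17,13,c); (17,14,c); (18,6,c); (18,14,c); (18,15,c); (19,13,c); (19,14,c); (19,15,c); (23,1,c); (23,20,c); (23,22,c); (24,5,c); (24,20,c); (24,21,c); (25,6,c); (25,21,c); (25,22,c); (26,20,c); (26,21,c); (26,22,c)
final:
nodes: 1:vx, 2:vx, 5:vx, 6:vx, 8:vx, 13:vx, 14:vx, 15:vx, 16:tri, 17:tri, 18:tri, 19:tri, 20:vx, 21:vx, 22:vx, 23:tri, 24:tri, 25:tri, 26:tri
edges: (16,1,c); (16,13,c); (16,15,c); (17,5,c); (17,13,c); (17,14,c); (18,6,c); (18,14,c); (18,15,c); (19,13,c); (19,14,c); (19,15,c); (23,1,c); (23,20,c); (23,22,c); (24,5,c); (24,20,c); (24,21,c); (25,6,c); (25,21,c); (25,22,c); (26,20,c); (26,21,c); (26,22,c)


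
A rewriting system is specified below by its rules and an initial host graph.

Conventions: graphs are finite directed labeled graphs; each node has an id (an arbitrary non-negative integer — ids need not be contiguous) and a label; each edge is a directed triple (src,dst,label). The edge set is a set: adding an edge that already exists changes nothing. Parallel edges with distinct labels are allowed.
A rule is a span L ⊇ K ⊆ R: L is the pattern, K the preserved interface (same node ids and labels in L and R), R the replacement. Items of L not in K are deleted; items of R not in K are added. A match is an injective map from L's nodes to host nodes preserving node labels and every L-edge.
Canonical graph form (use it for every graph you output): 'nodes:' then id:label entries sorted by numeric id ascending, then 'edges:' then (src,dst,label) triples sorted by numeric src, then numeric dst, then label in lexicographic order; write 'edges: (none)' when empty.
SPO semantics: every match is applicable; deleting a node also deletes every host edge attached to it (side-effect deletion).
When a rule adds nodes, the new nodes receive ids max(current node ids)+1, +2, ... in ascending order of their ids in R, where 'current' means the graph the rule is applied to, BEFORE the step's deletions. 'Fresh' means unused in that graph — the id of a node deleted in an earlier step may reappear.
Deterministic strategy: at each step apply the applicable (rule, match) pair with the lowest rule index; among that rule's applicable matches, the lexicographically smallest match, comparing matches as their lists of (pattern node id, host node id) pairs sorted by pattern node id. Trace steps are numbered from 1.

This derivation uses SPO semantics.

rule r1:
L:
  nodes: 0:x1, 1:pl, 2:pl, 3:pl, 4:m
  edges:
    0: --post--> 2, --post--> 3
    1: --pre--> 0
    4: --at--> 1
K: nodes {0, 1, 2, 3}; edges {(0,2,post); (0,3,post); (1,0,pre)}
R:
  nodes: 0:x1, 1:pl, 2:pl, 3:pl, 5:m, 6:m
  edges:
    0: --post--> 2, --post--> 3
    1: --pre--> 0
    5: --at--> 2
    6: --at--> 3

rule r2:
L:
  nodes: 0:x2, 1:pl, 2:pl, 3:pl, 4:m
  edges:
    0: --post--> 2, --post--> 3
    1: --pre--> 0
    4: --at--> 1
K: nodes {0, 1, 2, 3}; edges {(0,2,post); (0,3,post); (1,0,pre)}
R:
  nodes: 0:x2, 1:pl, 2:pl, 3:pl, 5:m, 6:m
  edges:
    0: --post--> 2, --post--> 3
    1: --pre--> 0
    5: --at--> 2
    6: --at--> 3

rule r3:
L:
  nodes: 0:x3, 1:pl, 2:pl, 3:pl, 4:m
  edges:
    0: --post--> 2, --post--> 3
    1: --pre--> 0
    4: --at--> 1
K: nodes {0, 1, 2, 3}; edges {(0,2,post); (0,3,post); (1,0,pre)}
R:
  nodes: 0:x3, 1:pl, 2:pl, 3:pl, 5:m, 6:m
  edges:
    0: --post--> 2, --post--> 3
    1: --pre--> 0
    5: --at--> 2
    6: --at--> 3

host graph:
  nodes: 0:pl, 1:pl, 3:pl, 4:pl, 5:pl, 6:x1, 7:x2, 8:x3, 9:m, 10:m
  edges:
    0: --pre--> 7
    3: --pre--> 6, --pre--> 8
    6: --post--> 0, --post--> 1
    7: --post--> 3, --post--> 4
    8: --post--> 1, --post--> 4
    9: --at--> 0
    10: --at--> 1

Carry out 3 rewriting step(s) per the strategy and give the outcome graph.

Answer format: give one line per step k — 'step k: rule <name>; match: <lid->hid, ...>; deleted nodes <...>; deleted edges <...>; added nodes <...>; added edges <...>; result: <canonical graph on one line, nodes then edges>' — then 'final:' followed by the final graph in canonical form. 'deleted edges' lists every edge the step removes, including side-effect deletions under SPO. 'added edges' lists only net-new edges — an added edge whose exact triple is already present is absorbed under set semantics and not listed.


step 1: rule r2; match: 0->7, 1->0, 2->3, 3->4, 4->9; deleted nodes 9; deleted edges (9,0,at); added nodes 11, 12; added edges (11,3,at); (12,4,at); result: nodes: 0:pl, 1:pl, 3:pl, 4:pl, 5:pl, 6:x1, 7:x2, 8:x3, 10:m, 11:m, 12:m edges: (0,7,pre); (3,6,pre); (3,8,pre); (6,0,post); (6,1,post); (7,3,post); (7,4,post); (8,1,post); (8,4,post); (10,1,at); (11,3,at); (12,4,at)
step 2: rule r1; match: 0->6, 1->3, 2->0, 3->1, 4->11; deleted nodes 11; deleted edges (11,3,at); added nodes 13, 14; added edges (13,0,at); (14,1,at); result: nodes: 0:pl, 1:pl, 3:pl, 4:pl, 5:pl, 6:x1, 7:x2, 8:x3, 10:m, 12:m, 13:m, 14:m edges: (0,7,pre); (3,6,pre); (3,8,pre); (6,0,post); (6,1,post); (7,3,post); (7,4,post); (8,1,post); (8,4,post); (10,1,at); (12,4,at); (13,0,at); (14,1,at)
step 3: rule r2; match: 0->7, 1->0, 2->3, 3->4, 4->13; deleted nodes 13; deleted edges (13,0,at); added nodes 15, 16; added edges (15,3,at); (16,4,at); result: nodes: 0:pl, 1:pl, 3:pl, 4:pl, 5:pl, 6:x1, 7:x2, 8:x3, 10:m, 12:m, 14:m, 15:m, 16:m edges: (0,7,pre); (3,6,pre); (3,8,pre); (6,0,post); (6,1,post); (7,3,post); (7,4,post); (8,1,post); (8,4,post); (10,1,at); (12,4,at); (14,1,at); (15,3,at); (16,4,at)
final:
nodes: 0:pl, 1:pl, 3:pl, 4:pl, 5:pl, 6:x1, 7:x2, 8:x3, 10:m, 12:m, 14:m, 15:m, 16:m
edges: (0,7,pre); (3,6,pre); (3,8,pre); (6,0,post); (6,1,post); (7,3,post); (7,4,post); (8,1,post); (8,4,post); (10,1,at); (12,4,at); (14,1,at); (15,3,at); (16,4,at)


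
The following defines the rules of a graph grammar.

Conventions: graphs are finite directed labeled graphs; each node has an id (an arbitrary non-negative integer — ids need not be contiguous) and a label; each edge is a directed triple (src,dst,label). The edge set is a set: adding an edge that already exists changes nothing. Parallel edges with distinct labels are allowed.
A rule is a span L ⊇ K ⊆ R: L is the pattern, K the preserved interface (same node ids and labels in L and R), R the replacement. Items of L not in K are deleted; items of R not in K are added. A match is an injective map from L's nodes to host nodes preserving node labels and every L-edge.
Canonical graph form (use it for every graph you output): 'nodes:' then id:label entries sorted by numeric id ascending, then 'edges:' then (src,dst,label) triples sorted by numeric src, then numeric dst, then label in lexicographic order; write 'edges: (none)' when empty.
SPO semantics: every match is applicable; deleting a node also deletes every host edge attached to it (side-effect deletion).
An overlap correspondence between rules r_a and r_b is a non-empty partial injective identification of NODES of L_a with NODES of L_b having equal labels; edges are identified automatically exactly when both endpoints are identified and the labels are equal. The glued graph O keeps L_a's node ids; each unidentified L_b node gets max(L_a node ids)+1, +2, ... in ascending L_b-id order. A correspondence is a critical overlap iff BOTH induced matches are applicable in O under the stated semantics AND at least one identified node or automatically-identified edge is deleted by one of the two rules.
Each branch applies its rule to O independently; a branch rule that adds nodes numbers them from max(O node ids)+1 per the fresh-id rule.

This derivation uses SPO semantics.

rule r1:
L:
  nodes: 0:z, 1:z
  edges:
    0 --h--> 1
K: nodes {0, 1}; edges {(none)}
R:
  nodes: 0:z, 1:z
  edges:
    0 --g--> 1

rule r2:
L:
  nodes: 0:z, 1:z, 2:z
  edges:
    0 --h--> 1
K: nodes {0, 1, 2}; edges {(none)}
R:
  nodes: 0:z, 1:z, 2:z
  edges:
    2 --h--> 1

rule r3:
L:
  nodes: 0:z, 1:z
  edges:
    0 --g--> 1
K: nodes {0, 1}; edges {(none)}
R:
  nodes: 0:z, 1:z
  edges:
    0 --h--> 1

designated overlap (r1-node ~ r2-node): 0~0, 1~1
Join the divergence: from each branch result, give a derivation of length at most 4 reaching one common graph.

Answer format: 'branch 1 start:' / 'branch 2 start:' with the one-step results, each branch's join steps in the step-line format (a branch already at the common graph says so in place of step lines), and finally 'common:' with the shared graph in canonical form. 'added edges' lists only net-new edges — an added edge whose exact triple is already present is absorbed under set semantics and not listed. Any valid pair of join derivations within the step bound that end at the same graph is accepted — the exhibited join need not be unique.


branch 1 start:
nodes: 0:z, 1:z, 2:z
edges: (0,1,g)
branch 2 start:
nodes: 0:z, 1:z, 2:z
edges: (2,1,h)
branch 1 step 1: rule r3; match: 0->0, 1->1; deleted nodes (none); deleted edges (0,1,g); added nodes (none); added edges (0,1,h); result: nodes: 0:z, 1:z, 2:z edges: (0,1,h)
branch 2 step 1: rule r2; match: 0->2, 1->1, 2->0; deleted nodes (none); deleted edges (2,1,h); added nodes (none); added edges (0,1,h); result: nodes: 0:z, 1:z, 2:z edges: (0,1,h)
common:
nodes: 0:z, 1:z, 2:z
edges: (0,1,h)


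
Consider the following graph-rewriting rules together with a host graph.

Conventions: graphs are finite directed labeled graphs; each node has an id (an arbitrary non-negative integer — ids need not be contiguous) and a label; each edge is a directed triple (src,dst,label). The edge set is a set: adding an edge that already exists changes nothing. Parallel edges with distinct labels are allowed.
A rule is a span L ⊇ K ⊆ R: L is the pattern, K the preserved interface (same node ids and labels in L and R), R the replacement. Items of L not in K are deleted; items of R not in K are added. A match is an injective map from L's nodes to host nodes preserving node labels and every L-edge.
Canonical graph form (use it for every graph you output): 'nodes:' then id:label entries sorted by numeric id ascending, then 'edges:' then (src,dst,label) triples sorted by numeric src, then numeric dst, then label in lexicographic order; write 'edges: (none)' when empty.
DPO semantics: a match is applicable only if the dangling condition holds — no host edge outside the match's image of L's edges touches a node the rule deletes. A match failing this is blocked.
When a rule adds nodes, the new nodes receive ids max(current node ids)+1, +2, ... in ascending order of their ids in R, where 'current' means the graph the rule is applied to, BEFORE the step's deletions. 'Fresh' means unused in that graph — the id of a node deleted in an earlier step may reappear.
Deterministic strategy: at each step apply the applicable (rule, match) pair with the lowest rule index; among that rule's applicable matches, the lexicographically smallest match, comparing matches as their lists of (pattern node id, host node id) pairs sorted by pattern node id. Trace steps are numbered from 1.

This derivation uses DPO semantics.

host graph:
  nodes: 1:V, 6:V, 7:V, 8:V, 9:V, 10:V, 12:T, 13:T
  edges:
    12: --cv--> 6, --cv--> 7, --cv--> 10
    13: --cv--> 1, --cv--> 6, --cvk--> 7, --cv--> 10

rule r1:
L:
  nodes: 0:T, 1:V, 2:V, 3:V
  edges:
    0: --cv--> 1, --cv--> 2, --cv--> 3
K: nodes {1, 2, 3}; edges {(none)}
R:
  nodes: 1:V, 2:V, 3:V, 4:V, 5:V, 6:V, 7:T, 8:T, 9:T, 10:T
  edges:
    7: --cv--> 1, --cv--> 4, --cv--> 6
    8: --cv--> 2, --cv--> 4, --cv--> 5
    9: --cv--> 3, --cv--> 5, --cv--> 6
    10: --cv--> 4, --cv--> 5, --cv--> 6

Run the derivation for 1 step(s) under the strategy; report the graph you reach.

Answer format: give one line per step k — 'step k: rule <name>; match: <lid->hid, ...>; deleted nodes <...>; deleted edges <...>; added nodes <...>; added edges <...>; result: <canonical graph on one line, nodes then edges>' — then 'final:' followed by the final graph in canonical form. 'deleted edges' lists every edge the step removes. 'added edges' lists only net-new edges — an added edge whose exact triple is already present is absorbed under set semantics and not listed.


step 1: rule r1; match: 0->12, 1->6, 2->7, 3->10; deleted nodes 12; deleted edges (12,6,cv); (12,7,cv); (12,10,cv); added nodes 14, 15, 16, 17, 18, 19, 20; added edges (17,6,cv); (17,14,cv); (17,16,cv); (18,7,cv); (18,14,cv); (18,15,cv); (19,10,cv); (19,15,cv); (19,16,cv); (20,14,cv); (20,15,cv); (20,16,cv); result: nodes: 1:V, 6:V, 7:V, 8:V, 9:V, 10:V, 13:T, 14:V, 15:V, 16:V, 17:T, 18:T, 19:T, 20:T edges: (13,1,cv); (13,6,cv); (13,7,cvk); (13,10,cv); (17,6,cv); (17,14,cv); (17,16,cv); (18,7,cv); (18,14,cv); (18,15,cv); (19,10,cv); (19,15,cv); (19,16,cv); (20,14,cv); (20,15,cv); (20,16,cv)
final:
nodes: 1:V, 6:V, 7:V, 8:V, 9:V, 10:V, 13:T, 14:V, 15:V, 16:V, 17:T, 18:T, 19:T, 20:T
edges: (13,1,cv); (13,6,cv); (13,7,cvk); (13,10,cv); (17,6,cv); (17,14,cv); (17,16,cv); (18,7,cv); (18,14,cv); (18,15,cv); (19,10,cv); (19,15,cv); (19,16,cv); (20,14,cv); (20,15,cv); (20,16,cv)


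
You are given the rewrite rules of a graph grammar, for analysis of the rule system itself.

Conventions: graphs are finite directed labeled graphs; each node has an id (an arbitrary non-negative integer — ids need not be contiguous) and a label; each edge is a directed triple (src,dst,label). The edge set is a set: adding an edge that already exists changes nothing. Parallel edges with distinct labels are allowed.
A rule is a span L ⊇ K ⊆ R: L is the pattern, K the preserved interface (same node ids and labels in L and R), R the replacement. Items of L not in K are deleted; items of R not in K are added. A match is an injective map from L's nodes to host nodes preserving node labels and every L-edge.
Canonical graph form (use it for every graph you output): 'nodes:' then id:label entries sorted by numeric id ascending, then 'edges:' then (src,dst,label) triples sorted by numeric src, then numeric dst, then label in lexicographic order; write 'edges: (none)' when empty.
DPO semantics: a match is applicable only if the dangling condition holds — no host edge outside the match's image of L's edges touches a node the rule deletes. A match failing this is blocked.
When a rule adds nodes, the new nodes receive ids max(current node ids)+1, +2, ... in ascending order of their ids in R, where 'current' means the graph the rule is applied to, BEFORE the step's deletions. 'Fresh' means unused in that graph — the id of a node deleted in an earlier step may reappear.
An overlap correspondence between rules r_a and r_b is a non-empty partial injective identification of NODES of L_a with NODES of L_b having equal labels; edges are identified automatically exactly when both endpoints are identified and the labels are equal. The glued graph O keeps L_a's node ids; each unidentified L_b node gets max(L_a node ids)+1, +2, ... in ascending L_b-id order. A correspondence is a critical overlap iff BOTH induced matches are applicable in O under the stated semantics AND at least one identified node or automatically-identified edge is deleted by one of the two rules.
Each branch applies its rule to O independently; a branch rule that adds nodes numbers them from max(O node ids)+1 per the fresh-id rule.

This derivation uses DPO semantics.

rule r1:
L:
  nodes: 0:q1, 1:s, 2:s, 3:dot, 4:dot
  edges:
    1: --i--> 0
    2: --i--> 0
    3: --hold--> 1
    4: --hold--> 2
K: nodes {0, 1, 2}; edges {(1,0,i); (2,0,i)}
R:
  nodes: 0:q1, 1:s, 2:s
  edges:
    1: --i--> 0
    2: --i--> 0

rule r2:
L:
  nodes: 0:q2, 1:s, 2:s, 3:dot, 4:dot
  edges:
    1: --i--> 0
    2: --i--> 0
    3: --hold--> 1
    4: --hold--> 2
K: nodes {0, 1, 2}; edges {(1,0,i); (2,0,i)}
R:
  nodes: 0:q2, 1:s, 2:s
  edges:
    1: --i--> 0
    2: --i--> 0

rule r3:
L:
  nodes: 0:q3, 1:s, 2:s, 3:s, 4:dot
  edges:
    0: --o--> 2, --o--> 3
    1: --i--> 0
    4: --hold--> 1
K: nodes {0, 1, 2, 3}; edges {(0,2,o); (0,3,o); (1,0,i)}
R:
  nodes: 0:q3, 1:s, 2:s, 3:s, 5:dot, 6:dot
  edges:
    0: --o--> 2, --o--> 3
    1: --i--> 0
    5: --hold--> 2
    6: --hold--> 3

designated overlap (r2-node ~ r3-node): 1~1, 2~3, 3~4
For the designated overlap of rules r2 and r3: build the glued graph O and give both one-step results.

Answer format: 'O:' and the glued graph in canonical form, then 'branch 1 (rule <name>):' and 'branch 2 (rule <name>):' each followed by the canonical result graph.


O:
nodes: 0:q2, 1:s, 2:s, 3:dot, 4:dot, 5:q3, 6:s
edges: (1,0,i); (1,5,i); (2,0,i); (3,1,hold); (4,2,hold); (5,2,o); (5,6,o)
branch 1 (rule r2):
nodes: 0:q2, 1:s, 2:s, 5:q3, 6:s
edges: (1,0,i); (1,5,i); (2,0,i); (5,2,o); (5,6,o)
branch 2 (rule r3):
nodes: 0:q2, 1:s, 2:s, 4:dot, 5:q3, 6:s, 7:dot, 8:dot
edges: (1,0,i); (1,5,i); (2,0,i); (4,2,hold); (5,2,o); (5,6,o); (7,6,hold); (8,2,hold)


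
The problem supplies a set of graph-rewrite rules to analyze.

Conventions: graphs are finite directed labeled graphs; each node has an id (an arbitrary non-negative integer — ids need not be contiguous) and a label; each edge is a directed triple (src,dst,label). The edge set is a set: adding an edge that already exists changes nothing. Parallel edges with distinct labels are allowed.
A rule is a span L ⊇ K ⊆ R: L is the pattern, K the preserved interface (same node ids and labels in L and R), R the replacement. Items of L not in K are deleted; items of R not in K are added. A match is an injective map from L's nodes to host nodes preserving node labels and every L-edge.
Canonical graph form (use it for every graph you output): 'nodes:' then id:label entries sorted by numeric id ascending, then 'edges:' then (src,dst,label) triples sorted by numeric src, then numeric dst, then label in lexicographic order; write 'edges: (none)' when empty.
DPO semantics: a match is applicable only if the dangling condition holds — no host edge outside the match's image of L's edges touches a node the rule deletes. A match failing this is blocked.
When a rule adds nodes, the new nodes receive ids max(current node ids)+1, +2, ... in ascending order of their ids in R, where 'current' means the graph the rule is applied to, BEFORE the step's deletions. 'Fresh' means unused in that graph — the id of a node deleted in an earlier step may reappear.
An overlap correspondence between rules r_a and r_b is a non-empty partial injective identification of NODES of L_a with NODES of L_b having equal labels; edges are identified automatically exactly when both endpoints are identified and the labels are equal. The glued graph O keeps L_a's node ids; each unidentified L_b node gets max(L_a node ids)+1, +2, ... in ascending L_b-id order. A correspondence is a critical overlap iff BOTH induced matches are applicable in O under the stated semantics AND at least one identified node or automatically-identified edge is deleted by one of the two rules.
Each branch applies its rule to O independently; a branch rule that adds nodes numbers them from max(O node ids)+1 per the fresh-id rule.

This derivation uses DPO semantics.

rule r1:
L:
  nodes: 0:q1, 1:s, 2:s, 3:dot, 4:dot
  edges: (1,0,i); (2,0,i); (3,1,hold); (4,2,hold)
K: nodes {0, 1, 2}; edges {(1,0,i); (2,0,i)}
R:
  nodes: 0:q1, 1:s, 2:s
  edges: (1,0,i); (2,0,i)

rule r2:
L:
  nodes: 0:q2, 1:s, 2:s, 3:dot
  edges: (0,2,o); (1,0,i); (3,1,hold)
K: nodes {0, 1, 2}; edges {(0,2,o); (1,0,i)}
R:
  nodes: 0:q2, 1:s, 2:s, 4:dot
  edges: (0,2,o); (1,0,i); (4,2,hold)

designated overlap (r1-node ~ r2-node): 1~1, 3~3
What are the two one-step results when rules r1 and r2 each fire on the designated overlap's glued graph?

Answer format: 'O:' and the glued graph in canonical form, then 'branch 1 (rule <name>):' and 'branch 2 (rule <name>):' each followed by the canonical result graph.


O:
nodes: 0:q1, 1:s, 2:s, 3:dot, 4:dot, 5:q2, 6:s
edges: (1,0,i); (1,5,i); (2,0,i); (3,1,hold); (4,2,hold); (5,6,o)
branch 1 (rule r1):
nodes: 0:q1, 1:s, 2:s, 5:q2, 6:s
edges: (1,0,i); (1,5,i); (2,0,i); (5,6,o)
branch 2 (rule r2):
nodes: 0:q1, 1:s, 2:s, 4:dot, 5:q2, 6:s, 7:dot
edges: (1,0,i); (1,5,i); (2,0,i); (4,2,hold); (5,6,o); (7,6,hold)


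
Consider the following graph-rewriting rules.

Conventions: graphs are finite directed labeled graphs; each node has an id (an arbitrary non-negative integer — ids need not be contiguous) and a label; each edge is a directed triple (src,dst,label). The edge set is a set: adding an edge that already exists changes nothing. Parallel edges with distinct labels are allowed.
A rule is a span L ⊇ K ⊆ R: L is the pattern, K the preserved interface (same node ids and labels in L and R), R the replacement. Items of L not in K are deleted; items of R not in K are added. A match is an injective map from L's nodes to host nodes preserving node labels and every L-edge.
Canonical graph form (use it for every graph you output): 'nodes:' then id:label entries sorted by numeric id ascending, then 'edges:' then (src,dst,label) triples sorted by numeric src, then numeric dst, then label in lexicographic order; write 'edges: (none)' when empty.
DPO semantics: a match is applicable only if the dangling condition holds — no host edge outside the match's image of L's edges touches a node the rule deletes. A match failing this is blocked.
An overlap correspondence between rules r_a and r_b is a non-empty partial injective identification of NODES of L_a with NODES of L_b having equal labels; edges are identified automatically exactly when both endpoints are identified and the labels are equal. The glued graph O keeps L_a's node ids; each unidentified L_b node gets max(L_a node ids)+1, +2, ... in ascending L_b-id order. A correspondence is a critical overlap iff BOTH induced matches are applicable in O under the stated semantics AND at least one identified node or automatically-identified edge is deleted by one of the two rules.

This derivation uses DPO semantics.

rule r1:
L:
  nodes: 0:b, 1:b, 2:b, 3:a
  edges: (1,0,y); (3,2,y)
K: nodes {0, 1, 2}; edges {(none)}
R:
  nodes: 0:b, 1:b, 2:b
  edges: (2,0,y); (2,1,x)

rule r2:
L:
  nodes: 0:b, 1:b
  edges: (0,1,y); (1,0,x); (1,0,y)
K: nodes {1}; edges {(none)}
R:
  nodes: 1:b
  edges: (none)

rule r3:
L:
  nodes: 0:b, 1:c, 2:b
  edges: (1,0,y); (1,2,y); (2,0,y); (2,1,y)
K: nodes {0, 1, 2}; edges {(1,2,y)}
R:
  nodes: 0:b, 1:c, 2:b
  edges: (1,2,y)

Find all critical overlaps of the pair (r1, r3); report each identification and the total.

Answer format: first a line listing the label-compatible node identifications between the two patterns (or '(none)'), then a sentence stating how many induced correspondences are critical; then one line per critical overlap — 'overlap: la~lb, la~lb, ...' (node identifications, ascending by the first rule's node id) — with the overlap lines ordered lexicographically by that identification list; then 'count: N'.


label-compatible node identifications between L(r1) and L(r3): 0~0, 0~2, 1~0, 1~2, 2~0, 2~2
1 of the induced correspondences is a critical overlap of r1 and r3.
overlap: 0~0, 1~2
count: 1


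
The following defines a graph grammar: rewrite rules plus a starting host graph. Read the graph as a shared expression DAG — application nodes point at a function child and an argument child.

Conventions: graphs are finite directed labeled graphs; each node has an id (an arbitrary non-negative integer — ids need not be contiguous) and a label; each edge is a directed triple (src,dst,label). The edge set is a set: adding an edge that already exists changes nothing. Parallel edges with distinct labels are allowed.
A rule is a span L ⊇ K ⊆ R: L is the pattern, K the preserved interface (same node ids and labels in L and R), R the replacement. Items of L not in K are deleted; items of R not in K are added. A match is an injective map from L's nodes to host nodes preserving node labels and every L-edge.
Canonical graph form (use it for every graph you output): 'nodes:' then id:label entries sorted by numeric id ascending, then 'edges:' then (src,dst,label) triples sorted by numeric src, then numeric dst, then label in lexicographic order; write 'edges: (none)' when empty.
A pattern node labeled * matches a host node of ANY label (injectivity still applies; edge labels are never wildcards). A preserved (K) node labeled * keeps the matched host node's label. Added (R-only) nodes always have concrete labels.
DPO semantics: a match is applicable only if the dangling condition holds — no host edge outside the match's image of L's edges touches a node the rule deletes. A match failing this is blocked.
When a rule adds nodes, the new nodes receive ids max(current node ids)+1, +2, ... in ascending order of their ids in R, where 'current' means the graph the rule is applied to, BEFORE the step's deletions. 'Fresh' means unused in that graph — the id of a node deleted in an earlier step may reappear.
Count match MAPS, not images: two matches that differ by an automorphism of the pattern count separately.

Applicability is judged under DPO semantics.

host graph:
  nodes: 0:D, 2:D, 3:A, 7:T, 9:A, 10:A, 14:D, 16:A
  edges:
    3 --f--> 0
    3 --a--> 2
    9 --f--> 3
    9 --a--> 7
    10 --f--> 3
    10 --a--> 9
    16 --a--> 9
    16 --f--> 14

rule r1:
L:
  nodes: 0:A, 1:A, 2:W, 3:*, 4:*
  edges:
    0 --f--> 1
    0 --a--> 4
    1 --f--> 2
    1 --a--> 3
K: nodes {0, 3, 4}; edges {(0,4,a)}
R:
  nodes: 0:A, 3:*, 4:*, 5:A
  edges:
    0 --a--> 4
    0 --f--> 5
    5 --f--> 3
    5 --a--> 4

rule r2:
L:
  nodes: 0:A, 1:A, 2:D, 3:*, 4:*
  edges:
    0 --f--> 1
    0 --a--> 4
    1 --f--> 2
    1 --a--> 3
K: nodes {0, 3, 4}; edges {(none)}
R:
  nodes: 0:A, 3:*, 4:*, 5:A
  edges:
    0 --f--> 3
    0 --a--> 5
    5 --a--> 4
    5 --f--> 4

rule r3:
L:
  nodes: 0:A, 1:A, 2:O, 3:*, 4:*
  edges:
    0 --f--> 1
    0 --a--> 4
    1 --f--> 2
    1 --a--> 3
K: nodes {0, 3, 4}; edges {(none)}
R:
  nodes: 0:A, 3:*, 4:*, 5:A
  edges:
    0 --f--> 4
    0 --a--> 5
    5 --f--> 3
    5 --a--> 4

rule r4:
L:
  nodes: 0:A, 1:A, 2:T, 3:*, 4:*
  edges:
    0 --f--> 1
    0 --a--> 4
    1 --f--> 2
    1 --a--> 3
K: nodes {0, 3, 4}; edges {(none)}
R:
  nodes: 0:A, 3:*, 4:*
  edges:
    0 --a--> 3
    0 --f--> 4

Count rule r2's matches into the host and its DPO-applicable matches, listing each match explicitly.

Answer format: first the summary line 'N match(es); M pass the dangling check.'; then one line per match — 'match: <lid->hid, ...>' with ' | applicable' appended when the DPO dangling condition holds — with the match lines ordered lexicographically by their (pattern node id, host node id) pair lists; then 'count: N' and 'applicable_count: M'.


2 match(es); 0 pass the dangling check.
match: 0->9, 1->3, 2->0, 3->2, 4->7
match: 0->10, 1->3, 2->0, 3->2, 4->9
count: 2
applicable_count: 0
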